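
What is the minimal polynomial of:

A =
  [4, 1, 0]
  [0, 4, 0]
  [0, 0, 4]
x^2 - 8*x + 16

The characteristic polynomial is χ_A(x) = (x - 4)^3, so the eigenvalues are known. The minimal polynomial is
  m_A(x) = Π_λ (x − λ)^{k_λ}
where k_λ is the size of the *largest* Jordan block for λ (equivalently, the smallest k with (A − λI)^k v = 0 for every generalised eigenvector v of λ).

  λ = 4: largest Jordan block has size 2, contributing (x − 4)^2

So m_A(x) = (x - 4)^2 = x^2 - 8*x + 16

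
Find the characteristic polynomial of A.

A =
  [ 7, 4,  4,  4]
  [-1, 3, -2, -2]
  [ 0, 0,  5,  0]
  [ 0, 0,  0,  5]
x^4 - 20*x^3 + 150*x^2 - 500*x + 625

Expanding det(x·I − A) (e.g. by cofactor expansion or by noting that A is similar to its Jordan form J, which has the same characteristic polynomial as A) gives
  χ_A(x) = x^4 - 20*x^3 + 150*x^2 - 500*x + 625
which factors as (x - 5)^4. The eigenvalues (with algebraic multiplicities) are λ = 5 with multiplicity 4.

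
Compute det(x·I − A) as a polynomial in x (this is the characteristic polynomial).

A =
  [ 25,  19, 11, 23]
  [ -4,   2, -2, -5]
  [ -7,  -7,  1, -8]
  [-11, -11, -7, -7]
x^4 - 21*x^3 + 162*x^2 - 540*x + 648

Expanding det(x·I − A) (e.g. by cofactor expansion or by noting that A is similar to its Jordan form J, which has the same characteristic polynomial as A) gives
  χ_A(x) = x^4 - 21*x^3 + 162*x^2 - 540*x + 648
which factors as (x - 6)^3*(x - 3). The eigenvalues (with algebraic multiplicities) are λ = 3 with multiplicity 1, λ = 6 with multiplicity 3.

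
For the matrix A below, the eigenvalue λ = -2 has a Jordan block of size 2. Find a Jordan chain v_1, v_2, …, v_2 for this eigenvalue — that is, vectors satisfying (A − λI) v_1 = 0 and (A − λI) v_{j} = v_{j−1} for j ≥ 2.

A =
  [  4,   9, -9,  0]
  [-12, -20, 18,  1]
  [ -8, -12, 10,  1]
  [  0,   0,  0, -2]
A Jordan chain for λ = -2 of length 2:
v_1 = (6, -12, -8, 0)ᵀ
v_2 = (1, 0, 0, 0)ᵀ

Let N = A − (-2)·I. We want v_2 with N^2 v_2 = 0 but N^1 v_2 ≠ 0; then v_{j-1} := N · v_j for j = 2, …, 2.

Pick v_2 = (1, 0, 0, 0)ᵀ.
Then v_1 = N · v_2 = (6, -12, -8, 0)ᵀ.

Sanity check: (A − (-2)·I) v_1 = (0, 0, 0, 0)ᵀ = 0. ✓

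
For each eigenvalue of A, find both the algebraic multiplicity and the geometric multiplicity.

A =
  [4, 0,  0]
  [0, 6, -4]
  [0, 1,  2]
λ = 4: alg = 3, geom = 2

Step 1 — factor the characteristic polynomial to read off the algebraic multiplicities:
  χ_A(x) = (x - 4)^3

Step 2 — compute geometric multiplicities via the rank-nullity identity g(λ) = n − rank(A − λI):
  rank(A − (4)·I) = 1, so dim ker(A − (4)·I) = n − 1 = 2

Summary:
  λ = 4: algebraic multiplicity = 3, geometric multiplicity = 2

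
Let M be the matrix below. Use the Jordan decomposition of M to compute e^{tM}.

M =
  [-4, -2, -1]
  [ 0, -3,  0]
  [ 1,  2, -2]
e^{tM} =
  [-t*exp(-3*t) + exp(-3*t), -2*t*exp(-3*t), -t*exp(-3*t)]
  [0, exp(-3*t), 0]
  [t*exp(-3*t), 2*t*exp(-3*t), t*exp(-3*t) + exp(-3*t)]

Strategy: write M = P · J · P⁻¹ where J is a Jordan canonical form, so e^{tM} = P · e^{tJ} · P⁻¹, and e^{tJ} can be computed block-by-block.

M has Jordan form
J =
  [-3,  1,  0]
  [ 0, -3,  0]
  [ 0,  0, -3]
(up to reordering of blocks).

Per-block formulas:
  For a 2×2 Jordan block J_2(-3): exp(t · J_2(-3)) = e^(-3t)·(I + t·N), where N is the 2×2 nilpotent shift.
  For a 1×1 block at λ = -3: exp(t · [-3]) = [e^(-3t)].

After assembling e^{tJ} and conjugating by P, we get:

e^{tM} =
  [-t*exp(-3*t) + exp(-3*t), -2*t*exp(-3*t), -t*exp(-3*t)]
  [0, exp(-3*t), 0]
  [t*exp(-3*t), 2*t*exp(-3*t), t*exp(-3*t) + exp(-3*t)]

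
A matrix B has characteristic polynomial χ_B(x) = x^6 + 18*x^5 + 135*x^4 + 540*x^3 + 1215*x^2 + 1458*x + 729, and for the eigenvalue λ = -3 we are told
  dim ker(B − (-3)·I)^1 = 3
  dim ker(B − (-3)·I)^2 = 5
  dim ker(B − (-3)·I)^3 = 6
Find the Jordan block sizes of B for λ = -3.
Block sizes for λ = -3: [3, 2, 1]

From the dimensions of kernels of powers, the number of Jordan blocks of size at least j is d_j − d_{j−1} where d_j = dim ker(N^j) (with d_0 = 0). Computing the differences gives [3, 2, 1].
The number of blocks of size exactly k is (#blocks of size ≥ k) − (#blocks of size ≥ k + 1), so the partition is: 1 block(s) of size 1, 1 block(s) of size 2, 1 block(s) of size 3.
In nonincreasing order the block sizes are [3, 2, 1].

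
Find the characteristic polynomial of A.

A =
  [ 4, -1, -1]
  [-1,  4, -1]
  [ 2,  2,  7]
x^3 - 15*x^2 + 75*x - 125

Expanding det(x·I − A) (e.g. by cofactor expansion or by noting that A is similar to its Jordan form J, which has the same characteristic polynomial as A) gives
  χ_A(x) = x^3 - 15*x^2 + 75*x - 125
which factors as (x - 5)^3. The eigenvalues (with algebraic multiplicities) are λ = 5 with multiplicity 3.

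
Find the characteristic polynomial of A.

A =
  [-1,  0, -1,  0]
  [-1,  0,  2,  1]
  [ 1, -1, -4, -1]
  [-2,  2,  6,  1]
x^4 + 4*x^3 + 6*x^2 + 4*x + 1

Expanding det(x·I − A) (e.g. by cofactor expansion or by noting that A is similar to its Jordan form J, which has the same characteristic polynomial as A) gives
  χ_A(x) = x^4 + 4*x^3 + 6*x^2 + 4*x + 1
which factors as (x + 1)^4. The eigenvalues (with algebraic multiplicities) are λ = -1 with multiplicity 4.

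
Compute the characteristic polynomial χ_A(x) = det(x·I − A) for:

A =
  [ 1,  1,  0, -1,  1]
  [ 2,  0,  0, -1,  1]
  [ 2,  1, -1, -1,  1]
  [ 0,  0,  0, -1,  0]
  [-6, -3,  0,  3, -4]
x^5 + 5*x^4 + 10*x^3 + 10*x^2 + 5*x + 1

Expanding det(x·I − A) (e.g. by cofactor expansion or by noting that A is similar to its Jordan form J, which has the same characteristic polynomial as A) gives
  χ_A(x) = x^5 + 5*x^4 + 10*x^3 + 10*x^2 + 5*x + 1
which factors as (x + 1)^5. The eigenvalues (with algebraic multiplicities) are λ = -1 with multiplicity 5.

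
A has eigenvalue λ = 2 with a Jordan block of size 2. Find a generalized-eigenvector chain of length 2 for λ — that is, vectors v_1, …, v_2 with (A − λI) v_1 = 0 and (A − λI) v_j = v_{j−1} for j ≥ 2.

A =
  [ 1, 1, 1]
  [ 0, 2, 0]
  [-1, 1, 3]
A Jordan chain for λ = 2 of length 2:
v_1 = (-1, 0, -1)ᵀ
v_2 = (1, 0, 0)ᵀ

Let N = A − (2)·I. We want v_2 with N^2 v_2 = 0 but N^1 v_2 ≠ 0; then v_{j-1} := N · v_j for j = 2, …, 2.

Pick v_2 = (1, 0, 0)ᵀ.
Then v_1 = N · v_2 = (-1, 0, -1)ᵀ.

Sanity check: (A − (2)·I) v_1 = (0, 0, 0)ᵀ = 0. ✓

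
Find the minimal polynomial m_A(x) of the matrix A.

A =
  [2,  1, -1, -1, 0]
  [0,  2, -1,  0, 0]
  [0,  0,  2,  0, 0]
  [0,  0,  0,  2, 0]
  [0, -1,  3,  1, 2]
x^3 - 6*x^2 + 12*x - 8

The characteristic polynomial is χ_A(x) = (x - 2)^5, so the eigenvalues are known. The minimal polynomial is
  m_A(x) = Π_λ (x − λ)^{k_λ}
where k_λ is the size of the *largest* Jordan block for λ (equivalently, the smallest k with (A − λI)^k v = 0 for every generalised eigenvector v of λ).

  λ = 2: largest Jordan block has size 3, contributing (x − 2)^3

So m_A(x) = (x - 2)^3 = x^3 - 6*x^2 + 12*x - 8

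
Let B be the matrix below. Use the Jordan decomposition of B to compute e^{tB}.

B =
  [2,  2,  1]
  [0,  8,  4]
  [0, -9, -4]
e^{tB} =
  [exp(2*t), 3*t^2*exp(2*t)/2 + 2*t*exp(2*t), t^2*exp(2*t) + t*exp(2*t)]
  [0, 6*t*exp(2*t) + exp(2*t), 4*t*exp(2*t)]
  [0, -9*t*exp(2*t), -6*t*exp(2*t) + exp(2*t)]

Strategy: write B = P · J · P⁻¹ where J is a Jordan canonical form, so e^{tB} = P · e^{tJ} · P⁻¹, and e^{tJ} can be computed block-by-block.

B has Jordan form
J =
  [2, 1, 0]
  [0, 2, 1]
  [0, 0, 2]
(up to reordering of blocks).

Per-block formulas:
  For a 3×3 Jordan block J_3(2): exp(t · J_3(2)) = e^(2t)·(I + t·N + (t^2/2)·N^2), where N is the 3×3 nilpotent shift.

After assembling e^{tJ} and conjugating by P, we get:

e^{tB} =
  [exp(2*t), 3*t^2*exp(2*t)/2 + 2*t*exp(2*t), t^2*exp(2*t) + t*exp(2*t)]
  [0, 6*t*exp(2*t) + exp(2*t), 4*t*exp(2*t)]
  [0, -9*t*exp(2*t), -6*t*exp(2*t) + exp(2*t)]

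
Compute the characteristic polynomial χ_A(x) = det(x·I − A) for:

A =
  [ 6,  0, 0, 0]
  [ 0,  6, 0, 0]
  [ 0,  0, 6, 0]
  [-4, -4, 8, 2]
x^4 - 20*x^3 + 144*x^2 - 432*x + 432

Expanding det(x·I − A) (e.g. by cofactor expansion or by noting that A is similar to its Jordan form J, which has the same characteristic polynomial as A) gives
  χ_A(x) = x^4 - 20*x^3 + 144*x^2 - 432*x + 432
which factors as (x - 6)^3*(x - 2). The eigenvalues (with algebraic multiplicities) are λ = 2 with multiplicity 1, λ = 6 with multiplicity 3.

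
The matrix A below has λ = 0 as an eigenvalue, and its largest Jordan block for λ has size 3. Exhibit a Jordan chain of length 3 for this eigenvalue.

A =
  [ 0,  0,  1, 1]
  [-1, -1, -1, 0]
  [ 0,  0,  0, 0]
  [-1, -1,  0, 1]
A Jordan chain for λ = 0 of length 3:
v_1 = (-1, 1, 0, 0)ᵀ
v_2 = (0, -1, 0, -1)ᵀ
v_3 = (1, 0, 0, 0)ᵀ

Let N = A − (0)·I. We want v_3 with N^3 v_3 = 0 but N^2 v_3 ≠ 0; then v_{j-1} := N · v_j for j = 3, …, 2.

Pick v_3 = (1, 0, 0, 0)ᵀ.
Then v_2 = N · v_3 = (0, -1, 0, -1)ᵀ.
Then v_1 = N · v_2 = (-1, 1, 0, 0)ᵀ.

Sanity check: (A − (0)·I) v_1 = (0, 0, 0, 0)ᵀ = 0. ✓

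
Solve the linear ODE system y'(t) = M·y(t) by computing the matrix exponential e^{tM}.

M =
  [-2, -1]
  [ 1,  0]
e^{tM} =
  [-t*exp(-t) + exp(-t), -t*exp(-t)]
  [t*exp(-t), t*exp(-t) + exp(-t)]

Strategy: write M = P · J · P⁻¹ where J is a Jordan canonical form, so e^{tM} = P · e^{tJ} · P⁻¹, and e^{tJ} can be computed block-by-block.

M has Jordan form
J =
  [-1,  1]
  [ 0, -1]
(up to reordering of blocks).

Per-block formulas:
  For a 2×2 Jordan block J_2(-1): exp(t · J_2(-1)) = e^(-1t)·(I + t·N), where N is the 2×2 nilpotent shift.

After assembling e^{tJ} and conjugating by P, we get:

e^{tM} =
  [-t*exp(-t) + exp(-t), -t*exp(-t)]
  [t*exp(-t), t*exp(-t) + exp(-t)]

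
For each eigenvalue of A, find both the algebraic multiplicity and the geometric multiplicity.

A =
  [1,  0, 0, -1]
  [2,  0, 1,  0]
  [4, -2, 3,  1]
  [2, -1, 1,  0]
λ = 1: alg = 4, geom = 2

Step 1 — factor the characteristic polynomial to read off the algebraic multiplicities:
  χ_A(x) = (x - 1)^4

Step 2 — compute geometric multiplicities via the rank-nullity identity g(λ) = n − rank(A − λI):
  rank(A − (1)·I) = 2, so dim ker(A − (1)·I) = n − 2 = 2

Summary:
  λ = 1: algebraic multiplicity = 4, geometric multiplicity = 2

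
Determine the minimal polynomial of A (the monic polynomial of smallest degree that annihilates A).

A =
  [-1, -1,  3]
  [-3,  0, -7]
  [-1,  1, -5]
x^3 + 6*x^2 + 12*x + 8

The characteristic polynomial is χ_A(x) = (x + 2)^3, so the eigenvalues are known. The minimal polynomial is
  m_A(x) = Π_λ (x − λ)^{k_λ}
where k_λ is the size of the *largest* Jordan block for λ (equivalently, the smallest k with (A − λI)^k v = 0 for every generalised eigenvector v of λ).

  λ = -2: largest Jordan block has size 3, contributing (x + 2)^3

So m_A(x) = (x + 2)^3 = x^3 + 6*x^2 + 12*x + 8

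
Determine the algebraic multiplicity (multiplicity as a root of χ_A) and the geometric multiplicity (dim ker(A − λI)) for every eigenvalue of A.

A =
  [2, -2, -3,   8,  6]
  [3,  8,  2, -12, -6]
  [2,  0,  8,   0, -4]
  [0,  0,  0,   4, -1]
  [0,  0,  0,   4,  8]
λ = 6: alg = 5, geom = 2

Step 1 — factor the characteristic polynomial to read off the algebraic multiplicities:
  χ_A(x) = (x - 6)^5

Step 2 — compute geometric multiplicities via the rank-nullity identity g(λ) = n − rank(A − λI):
  rank(A − (6)·I) = 3, so dim ker(A − (6)·I) = n − 3 = 2

Summary:
  λ = 6: algebraic multiplicity = 5, geometric multiplicity = 2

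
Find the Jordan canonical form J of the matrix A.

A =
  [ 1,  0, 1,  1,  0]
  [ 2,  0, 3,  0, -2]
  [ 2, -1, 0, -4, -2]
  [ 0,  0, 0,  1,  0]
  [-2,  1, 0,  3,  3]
J_3(1) ⊕ J_1(1) ⊕ J_1(1)

The characteristic polynomial is
  det(x·I − A) = x^5 - 5*x^4 + 10*x^3 - 10*x^2 + 5*x - 1 = (x - 1)^5

Eigenvalues and multiplicities (the geometric multiplicity of λ is n − rank(A − λI), which equals the number of Jordan blocks for λ):
  λ = 1: algebraic multiplicity = 5, geometric multiplicity = 3

Determining the block sizes for each eigenvalue:
  λ = 1: with am = 5 and gm = 3, the partition is not yet determined (e.g. several partitions of 5 into 3 parts exist). Let N = A − (1)·I. Computing rank(N^1) = 2, rank(N^2) = 1, rank(N^3) = 0; the number of blocks of size ≥ j is rank(N^{j−1}) − rank(N^j), giving [3, 1, 1]. So we have 1 block(s) of size 3, 2 block(s) of size 1 → block sizes [3, 1, 1]

Assembling the blocks gives a Jordan form
J =
  [1, 1, 0, 0, 0]
  [0, 1, 1, 0, 0]
  [0, 0, 1, 0, 0]
  [0, 0, 0, 1, 0]
  [0, 0, 0, 0, 1]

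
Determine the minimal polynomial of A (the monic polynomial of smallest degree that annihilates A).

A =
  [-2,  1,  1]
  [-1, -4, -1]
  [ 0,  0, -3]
x^2 + 6*x + 9

The characteristic polynomial is χ_A(x) = (x + 3)^3, so the eigenvalues are known. The minimal polynomial is
  m_A(x) = Π_λ (x − λ)^{k_λ}
where k_λ is the size of the *largest* Jordan block for λ (equivalently, the smallest k with (A − λI)^k v = 0 for every generalised eigenvector v of λ).

  λ = -3: largest Jordan block has size 2, contributing (x + 3)^2

So m_A(x) = (x + 3)^2 = x^2 + 6*x + 9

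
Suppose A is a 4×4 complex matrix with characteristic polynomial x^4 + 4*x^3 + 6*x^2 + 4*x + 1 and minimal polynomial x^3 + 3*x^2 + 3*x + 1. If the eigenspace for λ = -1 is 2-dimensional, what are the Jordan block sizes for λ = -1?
Block sizes for λ = -1: [3, 1]

Step 1 — from the characteristic polynomial, algebraic multiplicity of λ = -1 is 4. From dim ker(A − (-1)·I) = 2, there are exactly 2 Jordan blocks for λ = -1.
Step 2 — from the minimal polynomial, the factor (x + 1)^3 tells us the largest block for λ = -1 has size 3.
Step 3 — with total size 4, 2 blocks, and largest block 3, the block sizes (in nonincreasing order) are [3, 1].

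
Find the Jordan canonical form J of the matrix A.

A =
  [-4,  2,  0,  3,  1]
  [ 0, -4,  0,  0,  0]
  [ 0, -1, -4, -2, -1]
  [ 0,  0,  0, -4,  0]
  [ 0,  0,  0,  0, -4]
J_2(-4) ⊕ J_2(-4) ⊕ J_1(-4)

The characteristic polynomial is
  det(x·I − A) = x^5 + 20*x^4 + 160*x^3 + 640*x^2 + 1280*x + 1024 = (x + 4)^5

Eigenvalues and multiplicities (the geometric multiplicity of λ is n − rank(A − λI), which equals the number of Jordan blocks for λ):
  λ = -4: algebraic multiplicity = 5, geometric multiplicity = 3

Determining the block sizes for each eigenvalue:
  λ = -4: with am = 5 and gm = 3, the partition is not yet determined (e.g. several partitions of 5 into 3 parts exist). Let N = A − (-4)·I. Computing rank(N^1) = 2, rank(N^2) = 0; the number of blocks of size ≥ j is rank(N^{j−1}) − rank(N^j), giving [3, 2]. So we have 2 block(s) of size 2, 1 block(s) of size 1 → block sizes [2, 2, 1]

Assembling the blocks gives a Jordan form
J =
  [-4,  1,  0,  0,  0]
  [ 0, -4,  0,  0,  0]
  [ 0,  0, -4,  1,  0]
  [ 0,  0,  0, -4,  0]
  [ 0,  0,  0,  0, -4]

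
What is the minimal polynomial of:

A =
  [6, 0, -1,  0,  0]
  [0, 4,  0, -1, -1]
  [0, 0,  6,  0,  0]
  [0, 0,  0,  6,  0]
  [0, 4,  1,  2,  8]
x^3 - 18*x^2 + 108*x - 216

The characteristic polynomial is χ_A(x) = (x - 6)^5, so the eigenvalues are known. The minimal polynomial is
  m_A(x) = Π_λ (x − λ)^{k_λ}
where k_λ is the size of the *largest* Jordan block for λ (equivalently, the smallest k with (A − λI)^k v = 0 for every generalised eigenvector v of λ).

  λ = 6: largest Jordan block has size 3, contributing (x − 6)^3

So m_A(x) = (x - 6)^3 = x^3 - 18*x^2 + 108*x - 216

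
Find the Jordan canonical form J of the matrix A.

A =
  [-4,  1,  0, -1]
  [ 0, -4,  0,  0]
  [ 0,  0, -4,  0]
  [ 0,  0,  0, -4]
J_2(-4) ⊕ J_1(-4) ⊕ J_1(-4)

The characteristic polynomial is
  det(x·I − A) = x^4 + 16*x^3 + 96*x^2 + 256*x + 256 = (x + 4)^4

Eigenvalues and multiplicities (the geometric multiplicity of λ is n − rank(A − λI), which equals the number of Jordan blocks for λ):
  λ = -4: algebraic multiplicity = 4, geometric multiplicity = 3

Determining the block sizes for each eigenvalue:
  λ = -4: 3 blocks summing to 4 forces exactly one block of size 2 and the rest size 1 → block sizes [2, 1, 1]

Assembling the blocks gives a Jordan form
J =
  [-4,  1,  0,  0]
  [ 0, -4,  0,  0]
  [ 0,  0, -4,  0]
  [ 0,  0,  0, -4]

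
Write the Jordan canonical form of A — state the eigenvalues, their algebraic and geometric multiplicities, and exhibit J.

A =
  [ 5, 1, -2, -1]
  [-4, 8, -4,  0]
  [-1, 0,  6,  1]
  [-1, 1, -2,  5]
J_2(6) ⊕ J_2(6)

The characteristic polynomial is
  det(x·I − A) = x^4 - 24*x^3 + 216*x^2 - 864*x + 1296 = (x - 6)^4

Eigenvalues and multiplicities (the geometric multiplicity of λ is n − rank(A − λI), which equals the number of Jordan blocks for λ):
  λ = 6: algebraic multiplicity = 4, geometric multiplicity = 2

Determining the block sizes for each eigenvalue:
  λ = 6: with am = 4 and gm = 2, the partition is not yet determined (e.g. several partitions of 4 into 2 parts exist). Let N = A − (6)·I. Computing rank(N^1) = 2, rank(N^2) = 0; the number of blocks of size ≥ j is rank(N^{j−1}) − rank(N^j), giving [2, 2]. So we have 2 block(s) of size 2 → block sizes [2, 2]

Assembling the blocks gives a Jordan form
J =
  [6, 1, 0, 0]
  [0, 6, 0, 0]
  [0, 0, 6, 1]
  [0, 0, 0, 6]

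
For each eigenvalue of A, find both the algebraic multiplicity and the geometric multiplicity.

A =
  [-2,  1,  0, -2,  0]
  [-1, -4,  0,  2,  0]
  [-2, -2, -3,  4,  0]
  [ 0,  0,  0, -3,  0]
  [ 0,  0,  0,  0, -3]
λ = -3: alg = 5, geom = 4

Step 1 — factor the characteristic polynomial to read off the algebraic multiplicities:
  χ_A(x) = (x + 3)^5

Step 2 — compute geometric multiplicities via the rank-nullity identity g(λ) = n − rank(A − λI):
  rank(A − (-3)·I) = 1, so dim ker(A − (-3)·I) = n − 1 = 4

Summary:
  λ = -3: algebraic multiplicity = 5, geometric multiplicity = 4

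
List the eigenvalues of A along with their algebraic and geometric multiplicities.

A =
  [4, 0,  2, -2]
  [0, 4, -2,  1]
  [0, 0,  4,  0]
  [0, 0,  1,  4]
λ = 4: alg = 4, geom = 2

Step 1 — factor the characteristic polynomial to read off the algebraic multiplicities:
  χ_A(x) = (x - 4)^4

Step 2 — compute geometric multiplicities via the rank-nullity identity g(λ) = n − rank(A − λI):
  rank(A − (4)·I) = 2, so dim ker(A − (4)·I) = n − 2 = 2

Summary:
  λ = 4: algebraic multiplicity = 4, geometric multiplicity = 2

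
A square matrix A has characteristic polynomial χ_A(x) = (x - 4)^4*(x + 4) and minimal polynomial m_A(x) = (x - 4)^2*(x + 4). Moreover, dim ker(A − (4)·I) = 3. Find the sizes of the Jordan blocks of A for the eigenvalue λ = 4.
Block sizes for λ = 4: [2, 1, 1]

Step 1 — from the characteristic polynomial, algebraic multiplicity of λ = 4 is 4. From dim ker(A − (4)·I) = 3, there are exactly 3 Jordan blocks for λ = 4.
Step 2 — from the minimal polynomial, the factor (x − 4)^2 tells us the largest block for λ = 4 has size 2.
Step 3 — with total size 4, 3 blocks, and largest block 2, the block sizes (in nonincreasing order) are [2, 1, 1].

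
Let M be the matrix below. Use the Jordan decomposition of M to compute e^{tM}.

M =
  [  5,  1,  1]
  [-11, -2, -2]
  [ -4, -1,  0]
e^{tM} =
  [t^2*exp(t)/2 + 4*t*exp(t) + exp(t), t*exp(t), t^2*exp(t)/2 + t*exp(t)]
  [-3*t^2*exp(t)/2 - 11*t*exp(t), -3*t*exp(t) + exp(t), -3*t^2*exp(t)/2 - 2*t*exp(t)]
  [-t^2*exp(t)/2 - 4*t*exp(t), -t*exp(t), -t^2*exp(t)/2 - t*exp(t) + exp(t)]

Strategy: write M = P · J · P⁻¹ where J is a Jordan canonical form, so e^{tM} = P · e^{tJ} · P⁻¹, and e^{tJ} can be computed block-by-block.

M has Jordan form
J =
  [1, 1, 0]
  [0, 1, 1]
  [0, 0, 1]
(up to reordering of blocks).

Per-block formulas:
  For a 3×3 Jordan block J_3(1): exp(t · J_3(1)) = e^(1t)·(I + t·N + (t^2/2)·N^2), where N is the 3×3 nilpotent shift.

After assembling e^{tJ} and conjugating by P, we get:

e^{tM} =
  [t^2*exp(t)/2 + 4*t*exp(t) + exp(t), t*exp(t), t^2*exp(t)/2 + t*exp(t)]
  [-3*t^2*exp(t)/2 - 11*t*exp(t), -3*t*exp(t) + exp(t), -3*t^2*exp(t)/2 - 2*t*exp(t)]
  [-t^2*exp(t)/2 - 4*t*exp(t), -t*exp(t), -t^2*exp(t)/2 - t*exp(t) + exp(t)]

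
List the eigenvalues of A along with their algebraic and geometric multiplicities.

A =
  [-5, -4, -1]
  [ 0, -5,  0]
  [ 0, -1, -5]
λ = -5: alg = 3, geom = 1

Step 1 — factor the characteristic polynomial to read off the algebraic multiplicities:
  χ_A(x) = (x + 5)^3

Step 2 — compute geometric multiplicities via the rank-nullity identity g(λ) = n − rank(A − λI):
  rank(A − (-5)·I) = 2, so dim ker(A − (-5)·I) = n − 2 = 1

Summary:
  λ = -5: algebraic multiplicity = 3, geometric multiplicity = 1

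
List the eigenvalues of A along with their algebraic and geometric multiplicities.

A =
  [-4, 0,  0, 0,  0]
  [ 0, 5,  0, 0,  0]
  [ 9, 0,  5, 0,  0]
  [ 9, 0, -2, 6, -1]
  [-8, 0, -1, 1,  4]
λ = -4: alg = 1, geom = 1; λ = 5: alg = 4, geom = 2

Step 1 — factor the characteristic polynomial to read off the algebraic multiplicities:
  χ_A(x) = (x - 5)^4*(x + 4)

Step 2 — compute geometric multiplicities via the rank-nullity identity g(λ) = n − rank(A − λI):
  rank(A − (-4)·I) = 4, so dim ker(A − (-4)·I) = n − 4 = 1
  rank(A − (5)·I) = 3, so dim ker(A − (5)·I) = n − 3 = 2

Summary:
  λ = -4: algebraic multiplicity = 1, geometric multiplicity = 1
  λ = 5: algebraic multiplicity = 4, geometric multiplicity = 2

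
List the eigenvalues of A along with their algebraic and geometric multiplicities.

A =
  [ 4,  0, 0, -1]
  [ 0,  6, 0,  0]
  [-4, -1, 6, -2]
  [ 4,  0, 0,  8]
λ = 6: alg = 4, geom = 2

Step 1 — factor the characteristic polynomial to read off the algebraic multiplicities:
  χ_A(x) = (x - 6)^4

Step 2 — compute geometric multiplicities via the rank-nullity identity g(λ) = n − rank(A − λI):
  rank(A − (6)·I) = 2, so dim ker(A − (6)·I) = n − 2 = 2

Summary:
  λ = 6: algebraic multiplicity = 4, geometric multiplicity = 2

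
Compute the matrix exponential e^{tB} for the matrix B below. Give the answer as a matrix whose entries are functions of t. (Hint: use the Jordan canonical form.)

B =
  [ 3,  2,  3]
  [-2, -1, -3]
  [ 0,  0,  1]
e^{tB} =
  [2*t*exp(t) + exp(t), 2*t*exp(t), 3*t*exp(t)]
  [-2*t*exp(t), -2*t*exp(t) + exp(t), -3*t*exp(t)]
  [0, 0, exp(t)]

Strategy: write B = P · J · P⁻¹ where J is a Jordan canonical form, so e^{tB} = P · e^{tJ} · P⁻¹, and e^{tJ} can be computed block-by-block.

B has Jordan form
J =
  [1, 1, 0]
  [0, 1, 0]
  [0, 0, 1]
(up to reordering of blocks).

Per-block formulas:
  For a 2×2 Jordan block J_2(1): exp(t · J_2(1)) = e^(1t)·(I + t·N), where N is the 2×2 nilpotent shift.
  For a 1×1 block at λ = 1: exp(t · [1]) = [e^(1t)].

After assembling e^{tJ} and conjugating by P, we get:

e^{tB} =
  [2*t*exp(t) + exp(t), 2*t*exp(t), 3*t*exp(t)]
  [-2*t*exp(t), -2*t*exp(t) + exp(t), -3*t*exp(t)]
  [0, 0, exp(t)]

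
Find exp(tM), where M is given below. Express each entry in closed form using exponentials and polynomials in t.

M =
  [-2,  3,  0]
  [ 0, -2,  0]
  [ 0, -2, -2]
e^{tM} =
  [exp(-2*t), 3*t*exp(-2*t), 0]
  [0, exp(-2*t), 0]
  [0, -2*t*exp(-2*t), exp(-2*t)]

Strategy: write M = P · J · P⁻¹ where J is a Jordan canonical form, so e^{tM} = P · e^{tJ} · P⁻¹, and e^{tJ} can be computed block-by-block.

M has Jordan form
J =
  [-2,  1,  0]
  [ 0, -2,  0]
  [ 0,  0, -2]
(up to reordering of blocks).

Per-block formulas:
  For a 2×2 Jordan block J_2(-2): exp(t · J_2(-2)) = e^(-2t)·(I + t·N), where N is the 2×2 nilpotent shift.
  For a 1×1 block at λ = -2: exp(t · [-2]) = [e^(-2t)].

After assembling e^{tJ} and conjugating by P, we get:

e^{tM} =
  [exp(-2*t), 3*t*exp(-2*t), 0]
  [0, exp(-2*t), 0]
  [0, -2*t*exp(-2*t), exp(-2*t)]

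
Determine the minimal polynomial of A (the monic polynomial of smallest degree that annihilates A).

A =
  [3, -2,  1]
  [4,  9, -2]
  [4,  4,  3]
x^2 - 10*x + 25

The characteristic polynomial is χ_A(x) = (x - 5)^3, so the eigenvalues are known. The minimal polynomial is
  m_A(x) = Π_λ (x − λ)^{k_λ}
where k_λ is the size of the *largest* Jordan block for λ (equivalently, the smallest k with (A − λI)^k v = 0 for every generalised eigenvector v of λ).

  λ = 5: largest Jordan block has size 2, contributing (x − 5)^2

So m_A(x) = (x - 5)^2 = x^2 - 10*x + 25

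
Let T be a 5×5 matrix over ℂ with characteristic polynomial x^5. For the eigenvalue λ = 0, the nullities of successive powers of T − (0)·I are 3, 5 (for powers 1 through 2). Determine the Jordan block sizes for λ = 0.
Block sizes for λ = 0: [2, 2, 1]

From the dimensions of kernels of powers, the number of Jordan blocks of size at least j is d_j − d_{j−1} where d_j = dim ker(N^j) (with d_0 = 0). Computing the differences gives [3, 2].
The number of blocks of size exactly k is (#blocks of size ≥ k) − (#blocks of size ≥ k + 1), so the partition is: 1 block(s) of size 1, 2 block(s) of size 2.
In nonincreasing order the block sizes are [2, 2, 1].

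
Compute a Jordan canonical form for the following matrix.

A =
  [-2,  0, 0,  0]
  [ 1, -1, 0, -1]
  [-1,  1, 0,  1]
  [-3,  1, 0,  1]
J_1(-2) ⊕ J_2(0) ⊕ J_1(0)

The characteristic polynomial is
  det(x·I − A) = x^4 + 2*x^3 = x^3*(x + 2)

Eigenvalues and multiplicities (the geometric multiplicity of λ is n − rank(A − λI), which equals the number of Jordan blocks for λ):
  λ = -2: algebraic multiplicity = 1, geometric multiplicity = 1
  λ = 0: algebraic multiplicity = 3, geometric multiplicity = 2

Determining the block sizes for each eigenvalue:
  λ = -2: one block (gm = 1), so the single block has size am = 1 → block sizes [1]
  λ = 0: 2 blocks summing to 3 forces exactly one block of size 2 and the rest size 1 → block sizes [2, 1]

Assembling the blocks gives a Jordan form
J =
  [-2, 0, 0, 0]
  [ 0, 0, 1, 0]
  [ 0, 0, 0, 0]
  [ 0, 0, 0, 0]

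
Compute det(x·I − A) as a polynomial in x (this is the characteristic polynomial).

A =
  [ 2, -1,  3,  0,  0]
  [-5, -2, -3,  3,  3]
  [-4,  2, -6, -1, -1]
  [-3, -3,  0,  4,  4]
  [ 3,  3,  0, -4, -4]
x^5 + 6*x^4 + 9*x^3

Expanding det(x·I − A) (e.g. by cofactor expansion or by noting that A is similar to its Jordan form J, which has the same characteristic polynomial as A) gives
  χ_A(x) = x^5 + 6*x^4 + 9*x^3
which factors as x^3*(x + 3)^2. The eigenvalues (with algebraic multiplicities) are λ = -3 with multiplicity 2, λ = 0 with multiplicity 3.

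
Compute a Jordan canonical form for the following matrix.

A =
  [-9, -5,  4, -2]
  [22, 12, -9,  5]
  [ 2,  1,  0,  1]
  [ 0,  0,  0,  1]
J_3(1) ⊕ J_1(1)

The characteristic polynomial is
  det(x·I − A) = x^4 - 4*x^3 + 6*x^2 - 4*x + 1 = (x - 1)^4

Eigenvalues and multiplicities (the geometric multiplicity of λ is n − rank(A − λI), which equals the number of Jordan blocks for λ):
  λ = 1: algebraic multiplicity = 4, geometric multiplicity = 2

Determining the block sizes for each eigenvalue:
  λ = 1: with am = 4 and gm = 2, the partition is not yet determined (e.g. several partitions of 4 into 2 parts exist). Let N = A − (1)·I. Computing rank(N^1) = 2, rank(N^2) = 1, rank(N^3) = 0; the number of blocks of size ≥ j is rank(N^{j−1}) − rank(N^j), giving [2, 1, 1]. So we have 1 block(s) of size 3, 1 block(s) of size 1 → block sizes [3, 1]

Assembling the blocks gives a Jordan form
J =
  [1, 1, 0, 0]
  [0, 1, 1, 0]
  [0, 0, 1, 0]
  [0, 0, 0, 1]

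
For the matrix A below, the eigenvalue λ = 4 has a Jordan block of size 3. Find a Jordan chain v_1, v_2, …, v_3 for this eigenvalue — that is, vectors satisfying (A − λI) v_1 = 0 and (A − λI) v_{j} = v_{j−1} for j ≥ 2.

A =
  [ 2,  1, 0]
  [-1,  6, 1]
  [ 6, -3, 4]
A Jordan chain for λ = 4 of length 3:
v_1 = (3, 6, -9)ᵀ
v_2 = (-2, -1, 6)ᵀ
v_3 = (1, 0, 0)ᵀ

Let N = A − (4)·I. We want v_3 with N^3 v_3 = 0 but N^2 v_3 ≠ 0; then v_{j-1} := N · v_j for j = 3, …, 2.

Pick v_3 = (1, 0, 0)ᵀ.
Then v_2 = N · v_3 = (-2, -1, 6)ᵀ.
Then v_1 = N · v_2 = (3, 6, -9)ᵀ.

Sanity check: (A − (4)·I) v_1 = (0, 0, 0)ᵀ = 0. ✓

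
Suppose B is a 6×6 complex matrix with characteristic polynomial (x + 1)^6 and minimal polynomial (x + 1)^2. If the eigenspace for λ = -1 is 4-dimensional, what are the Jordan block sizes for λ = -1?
Block sizes for λ = -1: [2, 2, 1, 1]

Step 1 — from the characteristic polynomial, algebraic multiplicity of λ = -1 is 6. From dim ker(B − (-1)·I) = 4, there are exactly 4 Jordan blocks for λ = -1.
Step 2 — from the minimal polynomial, the factor (x + 1)^2 tells us the largest block for λ = -1 has size 2.
Step 3 — with total size 6, 4 blocks, and largest block 2, the block sizes (in nonincreasing order) are [2, 2, 1, 1].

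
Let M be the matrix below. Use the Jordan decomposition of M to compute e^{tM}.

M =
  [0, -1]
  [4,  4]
e^{tM} =
  [-2*t*exp(2*t) + exp(2*t), -t*exp(2*t)]
  [4*t*exp(2*t), 2*t*exp(2*t) + exp(2*t)]

Strategy: write M = P · J · P⁻¹ where J is a Jordan canonical form, so e^{tM} = P · e^{tJ} · P⁻¹, and e^{tJ} can be computed block-by-block.

M has Jordan form
J =
  [2, 1]
  [0, 2]
(up to reordering of blocks).

Per-block formulas:
  For a 2×2 Jordan block J_2(2): exp(t · J_2(2)) = e^(2t)·(I + t·N), where N is the 2×2 nilpotent shift.

After assembling e^{tJ} and conjugating by P, we get:

e^{tM} =
  [-2*t*exp(2*t) + exp(2*t), -t*exp(2*t)]
  [4*t*exp(2*t), 2*t*exp(2*t) + exp(2*t)]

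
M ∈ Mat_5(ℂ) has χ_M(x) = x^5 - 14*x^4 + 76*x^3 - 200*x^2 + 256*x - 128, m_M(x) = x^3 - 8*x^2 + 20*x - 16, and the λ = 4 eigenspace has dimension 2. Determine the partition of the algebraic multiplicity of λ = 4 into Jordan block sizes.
Block sizes for λ = 4: [1, 1]

Step 1 — from the characteristic polynomial, algebraic multiplicity of λ = 4 is 2. From dim ker(M − (4)·I) = 2, there are exactly 2 Jordan blocks for λ = 4.
Step 2 — from the minimal polynomial, the factor (x − 4) tells us the largest block for λ = 4 has size 1.
Step 3 — with total size 2, 2 blocks, and largest block 1, the block sizes (in nonincreasing order) are [1, 1].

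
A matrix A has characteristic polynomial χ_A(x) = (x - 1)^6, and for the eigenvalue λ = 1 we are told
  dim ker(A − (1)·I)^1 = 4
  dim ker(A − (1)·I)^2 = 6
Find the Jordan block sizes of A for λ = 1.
Block sizes for λ = 1: [2, 2, 1, 1]

From the dimensions of kernels of powers, the number of Jordan blocks of size at least j is d_j − d_{j−1} where d_j = dim ker(N^j) (with d_0 = 0). Computing the differences gives [4, 2].
The number of blocks of size exactly k is (#blocks of size ≥ k) − (#blocks of size ≥ k + 1), so the partition is: 2 block(s) of size 1, 2 block(s) of size 2.
In nonincreasing order the block sizes are [2, 2, 1, 1].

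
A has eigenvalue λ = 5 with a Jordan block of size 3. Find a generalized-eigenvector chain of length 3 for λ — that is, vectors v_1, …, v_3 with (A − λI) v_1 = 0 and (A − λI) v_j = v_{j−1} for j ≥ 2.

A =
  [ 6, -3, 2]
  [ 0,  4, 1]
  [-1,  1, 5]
A Jordan chain for λ = 5 of length 3:
v_1 = (-1, -1, -1)ᵀ
v_2 = (1, 0, -1)ᵀ
v_3 = (1, 0, 0)ᵀ

Let N = A − (5)·I. We want v_3 with N^3 v_3 = 0 but N^2 v_3 ≠ 0; then v_{j-1} := N · v_j for j = 3, …, 2.

Pick v_3 = (1, 0, 0)ᵀ.
Then v_2 = N · v_3 = (1, 0, -1)ᵀ.
Then v_1 = N · v_2 = (-1, -1, -1)ᵀ.

Sanity check: (A − (5)·I) v_1 = (0, 0, 0)ᵀ = 0. ✓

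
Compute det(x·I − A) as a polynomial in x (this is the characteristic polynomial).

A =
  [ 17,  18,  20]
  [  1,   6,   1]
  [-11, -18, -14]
x^3 - 9*x^2 + 108

Expanding det(x·I − A) (e.g. by cofactor expansion or by noting that A is similar to its Jordan form J, which has the same characteristic polynomial as A) gives
  χ_A(x) = x^3 - 9*x^2 + 108
which factors as (x - 6)^2*(x + 3). The eigenvalues (with algebraic multiplicities) are λ = -3 with multiplicity 1, λ = 6 with multiplicity 2.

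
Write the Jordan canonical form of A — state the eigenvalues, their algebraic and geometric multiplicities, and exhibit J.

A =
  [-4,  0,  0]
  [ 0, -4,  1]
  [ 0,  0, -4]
J_2(-4) ⊕ J_1(-4)

The characteristic polynomial is
  det(x·I − A) = x^3 + 12*x^2 + 48*x + 64 = (x + 4)^3

Eigenvalues and multiplicities (the geometric multiplicity of λ is n − rank(A − λI), which equals the number of Jordan blocks for λ):
  λ = -4: algebraic multiplicity = 3, geometric multiplicity = 2

Determining the block sizes for each eigenvalue:
  λ = -4: 2 blocks summing to 3 forces exactly one block of size 2 and the rest size 1 → block sizes [2, 1]

Assembling the blocks gives a Jordan form
J =
  [-4,  1,  0]
  [ 0, -4,  0]
  [ 0,  0, -4]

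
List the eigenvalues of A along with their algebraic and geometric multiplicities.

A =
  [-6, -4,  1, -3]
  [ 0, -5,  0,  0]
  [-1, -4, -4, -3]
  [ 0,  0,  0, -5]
λ = -5: alg = 4, geom = 3

Step 1 — factor the characteristic polynomial to read off the algebraic multiplicities:
  χ_A(x) = (x + 5)^4

Step 2 — compute geometric multiplicities via the rank-nullity identity g(λ) = n − rank(A − λI):
  rank(A − (-5)·I) = 1, so dim ker(A − (-5)·I) = n − 1 = 3

Summary:
  λ = -5: algebraic multiplicity = 4, geometric multiplicity = 3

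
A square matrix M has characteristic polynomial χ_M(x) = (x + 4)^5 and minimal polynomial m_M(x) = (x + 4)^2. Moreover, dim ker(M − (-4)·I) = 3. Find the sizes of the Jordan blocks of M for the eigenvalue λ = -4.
Block sizes for λ = -4: [2, 2, 1]

Step 1 — from the characteristic polynomial, algebraic multiplicity of λ = -4 is 5. From dim ker(M − (-4)·I) = 3, there are exactly 3 Jordan blocks for λ = -4.
Step 2 — from the minimal polynomial, the factor (x + 4)^2 tells us the largest block for λ = -4 has size 2.
Step 3 — with total size 5, 3 blocks, and largest block 2, the block sizes (in nonincreasing order) are [2, 2, 1].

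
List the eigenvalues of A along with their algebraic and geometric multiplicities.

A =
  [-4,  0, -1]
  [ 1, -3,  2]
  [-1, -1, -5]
λ = -4: alg = 3, geom = 1

Step 1 — factor the characteristic polynomial to read off the algebraic multiplicities:
  χ_A(x) = (x + 4)^3

Step 2 — compute geometric multiplicities via the rank-nullity identity g(λ) = n − rank(A − λI):
  rank(A − (-4)·I) = 2, so dim ker(A − (-4)·I) = n − 2 = 1

Summary:
  λ = -4: algebraic multiplicity = 3, geometric multiplicity = 1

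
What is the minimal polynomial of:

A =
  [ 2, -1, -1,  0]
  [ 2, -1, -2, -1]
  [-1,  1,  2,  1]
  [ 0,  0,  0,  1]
x^2 - 2*x + 1

The characteristic polynomial is χ_A(x) = (x - 1)^4, so the eigenvalues are known. The minimal polynomial is
  m_A(x) = Π_λ (x − λ)^{k_λ}
where k_λ is the size of the *largest* Jordan block for λ (equivalently, the smallest k with (A − λI)^k v = 0 for every generalised eigenvector v of λ).

  λ = 1: largest Jordan block has size 2, contributing (x − 1)^2

So m_A(x) = (x - 1)^2 = x^2 - 2*x + 1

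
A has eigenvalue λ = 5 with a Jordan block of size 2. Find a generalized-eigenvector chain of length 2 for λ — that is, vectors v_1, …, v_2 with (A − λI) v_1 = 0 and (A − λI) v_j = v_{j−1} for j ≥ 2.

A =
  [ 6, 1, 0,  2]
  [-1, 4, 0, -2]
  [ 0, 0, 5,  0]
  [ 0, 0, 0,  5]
A Jordan chain for λ = 5 of length 2:
v_1 = (1, -1, 0, 0)ᵀ
v_2 = (1, 0, 0, 0)ᵀ

Let N = A − (5)·I. We want v_2 with N^2 v_2 = 0 but N^1 v_2 ≠ 0; then v_{j-1} := N · v_j for j = 2, …, 2.

Pick v_2 = (1, 0, 0, 0)ᵀ.
Then v_1 = N · v_2 = (1, -1, 0, 0)ᵀ.

Sanity check: (A − (5)·I) v_1 = (0, 0, 0, 0)ᵀ = 0. ✓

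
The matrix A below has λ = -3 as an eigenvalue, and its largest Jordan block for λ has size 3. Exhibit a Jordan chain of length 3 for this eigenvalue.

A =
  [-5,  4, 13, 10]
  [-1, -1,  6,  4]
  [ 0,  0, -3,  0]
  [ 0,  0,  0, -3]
A Jordan chain for λ = -3 of length 3:
v_1 = (-2, -1, 0, 0)ᵀ
v_2 = (13, 6, 0, 0)ᵀ
v_3 = (0, 0, 1, 0)ᵀ

Let N = A − (-3)·I. We want v_3 with N^3 v_3 = 0 but N^2 v_3 ≠ 0; then v_{j-1} := N · v_j for j = 3, …, 2.

Pick v_3 = (0, 0, 1, 0)ᵀ.
Then v_2 = N · v_3 = (13, 6, 0, 0)ᵀ.
Then v_1 = N · v_2 = (-2, -1, 0, 0)ᵀ.

Sanity check: (A − (-3)·I) v_1 = (0, 0, 0, 0)ᵀ = 0. ✓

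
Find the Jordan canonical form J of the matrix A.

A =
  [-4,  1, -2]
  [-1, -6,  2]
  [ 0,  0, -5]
J_2(-5) ⊕ J_1(-5)

The characteristic polynomial is
  det(x·I − A) = x^3 + 15*x^2 + 75*x + 125 = (x + 5)^3

Eigenvalues and multiplicities (the geometric multiplicity of λ is n − rank(A − λI), which equals the number of Jordan blocks for λ):
  λ = -5: algebraic multiplicity = 3, geometric multiplicity = 2

Determining the block sizes for each eigenvalue:
  λ = -5: 2 blocks summing to 3 forces exactly one block of size 2 and the rest size 1 → block sizes [2, 1]

Assembling the blocks gives a Jordan form
J =
  [-5,  1,  0]
  [ 0, -5,  0]
  [ 0,  0, -5]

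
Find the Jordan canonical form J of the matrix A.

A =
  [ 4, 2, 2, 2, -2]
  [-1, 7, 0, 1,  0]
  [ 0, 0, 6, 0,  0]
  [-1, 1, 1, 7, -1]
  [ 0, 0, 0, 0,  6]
J_3(6) ⊕ J_1(6) ⊕ J_1(6)

The characteristic polynomial is
  det(x·I − A) = x^5 - 30*x^4 + 360*x^3 - 2160*x^2 + 6480*x - 7776 = (x - 6)^5

Eigenvalues and multiplicities (the geometric multiplicity of λ is n − rank(A − λI), which equals the number of Jordan blocks for λ):
  λ = 6: algebraic multiplicity = 5, geometric multiplicity = 3

Determining the block sizes for each eigenvalue:
  λ = 6: with am = 5 and gm = 3, the partition is not yet determined (e.g. several partitions of 5 into 3 parts exist). Let N = A − (6)·I. Computing rank(N^1) = 2, rank(N^2) = 1, rank(N^3) = 0; the number of blocks of size ≥ j is rank(N^{j−1}) − rank(N^j), giving [3, 1, 1]. So we have 1 block(s) of size 3, 2 block(s) of size 1 → block sizes [3, 1, 1]

Assembling the blocks gives a Jordan form
J =
  [6, 1, 0, 0, 0]
  [0, 6, 1, 0, 0]
  [0, 0, 6, 0, 0]
  [0, 0, 0, 6, 0]
  [0, 0, 0, 0, 6]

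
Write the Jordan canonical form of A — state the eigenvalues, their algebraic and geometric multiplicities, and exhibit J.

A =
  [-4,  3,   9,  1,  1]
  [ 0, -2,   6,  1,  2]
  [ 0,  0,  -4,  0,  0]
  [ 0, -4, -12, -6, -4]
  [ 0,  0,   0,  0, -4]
J_3(-4) ⊕ J_1(-4) ⊕ J_1(-4)

The characteristic polynomial is
  det(x·I − A) = x^5 + 20*x^4 + 160*x^3 + 640*x^2 + 1280*x + 1024 = (x + 4)^5

Eigenvalues and multiplicities (the geometric multiplicity of λ is n − rank(A − λI), which equals the number of Jordan blocks for λ):
  λ = -4: algebraic multiplicity = 5, geometric multiplicity = 3

Determining the block sizes for each eigenvalue:
  λ = -4: with am = 5 and gm = 3, the partition is not yet determined (e.g. several partitions of 5 into 3 parts exist). Let N = A − (-4)·I. Computing rank(N^1) = 2, rank(N^2) = 1, rank(N^3) = 0; the number of blocks of size ≥ j is rank(N^{j−1}) − rank(N^j), giving [3, 1, 1]. So we have 1 block(s) of size 3, 2 block(s) of size 1 → block sizes [3, 1, 1]

Assembling the blocks gives a Jordan form
J =
  [-4,  1,  0,  0,  0]
  [ 0, -4,  1,  0,  0]
  [ 0,  0, -4,  0,  0]
  [ 0,  0,  0, -4,  0]
  [ 0,  0,  0,  0, -4]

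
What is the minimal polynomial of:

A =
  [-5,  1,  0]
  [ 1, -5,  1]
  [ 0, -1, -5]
x^3 + 15*x^2 + 75*x + 125

The characteristic polynomial is χ_A(x) = (x + 5)^3, so the eigenvalues are known. The minimal polynomial is
  m_A(x) = Π_λ (x − λ)^{k_λ}
where k_λ is the size of the *largest* Jordan block for λ (equivalently, the smallest k with (A − λI)^k v = 0 for every generalised eigenvector v of λ).

  λ = -5: largest Jordan block has size 3, contributing (x + 5)^3

So m_A(x) = (x + 5)^3 = x^3 + 15*x^2 + 75*x + 125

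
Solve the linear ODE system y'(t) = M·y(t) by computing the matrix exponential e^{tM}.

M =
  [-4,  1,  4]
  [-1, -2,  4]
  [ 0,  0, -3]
e^{tM} =
  [-t*exp(-3*t) + exp(-3*t), t*exp(-3*t), 4*t*exp(-3*t)]
  [-t*exp(-3*t), t*exp(-3*t) + exp(-3*t), 4*t*exp(-3*t)]
  [0, 0, exp(-3*t)]

Strategy: write M = P · J · P⁻¹ where J is a Jordan canonical form, so e^{tM} = P · e^{tJ} · P⁻¹, and e^{tJ} can be computed block-by-block.

M has Jordan form
J =
  [-3,  1,  0]
  [ 0, -3,  0]
  [ 0,  0, -3]
(up to reordering of blocks).

Per-block formulas:
  For a 1×1 block at λ = -3: exp(t · [-3]) = [e^(-3t)].
  For a 2×2 Jordan block J_2(-3): exp(t · J_2(-3)) = e^(-3t)·(I + t·N), where N is the 2×2 nilpotent shift.

After assembling e^{tJ} and conjugating by P, we get:

e^{tM} =
  [-t*exp(-3*t) + exp(-3*t), t*exp(-3*t), 4*t*exp(-3*t)]
  [-t*exp(-3*t), t*exp(-3*t) + exp(-3*t), 4*t*exp(-3*t)]
  [0, 0, exp(-3*t)]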